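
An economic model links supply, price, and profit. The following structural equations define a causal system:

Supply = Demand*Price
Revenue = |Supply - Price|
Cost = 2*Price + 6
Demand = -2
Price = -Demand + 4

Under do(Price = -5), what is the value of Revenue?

do(Price=-5) replaces the equation Price = -Demand + 4 with the constant Price = -5.
Supply = Demand*Price  [with Demand=-2, Price=-5]  = 10
Revenue = |Supply - Price|  [with Supply=10, Price=-5]  = 15

15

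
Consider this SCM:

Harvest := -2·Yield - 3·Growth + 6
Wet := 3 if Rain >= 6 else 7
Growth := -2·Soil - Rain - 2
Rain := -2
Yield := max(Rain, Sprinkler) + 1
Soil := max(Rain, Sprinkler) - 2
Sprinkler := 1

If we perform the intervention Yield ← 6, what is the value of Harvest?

-12

Intervening sets Yield = 6 and removes its equation (Yield := max(Rain, Sprinkler) + 1).
Soil = max(Rain, Sprinkler) - 2  [with Rain=-2, Sprinkler=1]  = -1
Growth = -2·Soil - Rain - 2  [with Soil=-1, Rain=-2]  = 2
Harvest = -2·Yield - 3·Growth + 6  [with Yield=6, Growth=2]  = -12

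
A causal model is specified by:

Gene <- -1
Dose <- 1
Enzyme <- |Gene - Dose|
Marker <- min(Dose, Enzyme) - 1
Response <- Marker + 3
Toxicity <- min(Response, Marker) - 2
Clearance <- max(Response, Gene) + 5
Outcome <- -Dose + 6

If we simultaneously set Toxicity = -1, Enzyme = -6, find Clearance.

Under do(Toxicity = -1, Enzyme = -6), each intervened variable's structural equation is replaced by its fixed value.
Marker = min(Dose, Enzyme) - 1  [with Dose=1, Enzyme=-6]  = -7
Response = Marker + 3  [with Marker=-7]  = -4
Clearance = max(Response, Gene) + 5  [with Response=-4, Gene=-1]  = 4

4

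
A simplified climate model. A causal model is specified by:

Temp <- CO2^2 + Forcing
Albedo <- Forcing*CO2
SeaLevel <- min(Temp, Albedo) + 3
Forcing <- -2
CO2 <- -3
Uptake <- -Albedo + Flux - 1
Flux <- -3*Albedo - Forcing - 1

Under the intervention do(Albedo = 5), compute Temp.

7

Under do(Albedo=5), the mechanism Albedo <- Forcing*CO2 is discarded; Albedo is fixed at 5.
Since Temp is not a descendant of the intervened variable, it is unaffected.
Temp = CO2^2 + Forcing  [with CO2=-3, Forcing=-2]  = 7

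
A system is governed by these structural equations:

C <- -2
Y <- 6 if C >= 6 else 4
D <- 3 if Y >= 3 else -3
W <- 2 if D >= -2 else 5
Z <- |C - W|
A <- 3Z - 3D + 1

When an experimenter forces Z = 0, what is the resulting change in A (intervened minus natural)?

-12

The intervention breaks the incoming arrows to Z: Z <- |C - W| no longer applies, and Z = 0.
Y = 6 if C >= 6 else 4  [with C=-2]  = 4
D = 3 if Y >= 3 else -3  [with Y=4]  = 3
A = 3Z - 3D + 1  [with Z=0, D=3]  = -8
Without intervention: Y = 6 if C >= 6 else 4  [with C=-2]  = 4; D = 3 if Y >= 3 else -3  [with Y=4]  = 3; W = 2 if D >= -2 else 5  [with D=3]  = 2; Z = |C - W|  [with C=-2, W=2]  = 4; A = 3Z - 3D + 1  [with Z=4, D=3]  = 4.
Change = -8 − 4 = -12.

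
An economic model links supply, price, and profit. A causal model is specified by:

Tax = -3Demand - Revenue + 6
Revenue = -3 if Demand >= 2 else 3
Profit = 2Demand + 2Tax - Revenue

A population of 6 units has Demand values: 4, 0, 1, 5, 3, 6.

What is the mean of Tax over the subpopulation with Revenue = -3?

Conditioning on Revenue=-3 selects the 4 unit(s) with Demand ∈ {4, 5, 3, 6}. Their Tax values: -3, -6, 0, -9. Mean = -4.5.

-4.5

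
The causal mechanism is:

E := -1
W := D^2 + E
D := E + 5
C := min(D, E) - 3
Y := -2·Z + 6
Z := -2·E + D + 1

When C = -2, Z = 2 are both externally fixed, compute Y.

Setting C = -2, Z = 2 by intervention discards those variables' equations.
Y = -2·Z + 6  [with Z=2]  = 2

2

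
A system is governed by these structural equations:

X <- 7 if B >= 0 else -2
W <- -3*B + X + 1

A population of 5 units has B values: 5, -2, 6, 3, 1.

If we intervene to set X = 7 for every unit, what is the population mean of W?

The intervention sets X=7 in all 5 units regardless of B. Recomputing W per unit gives -7, 14, -10, -1, 5; average 0.2.

0.2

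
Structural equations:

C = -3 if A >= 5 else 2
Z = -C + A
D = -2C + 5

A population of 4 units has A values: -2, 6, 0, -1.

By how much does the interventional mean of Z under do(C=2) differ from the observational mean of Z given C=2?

1.75

do(C=2) breaks C's dependence on A. With C=2 fixed, Z across the units is -4, 4, -2, -3, mean -1.25.
Conditioning on C=2 selects the 3 unit(s) with A ∈ {-2, 0, -1}. Their Z values: -4, -2, -3. Mean = -3.
Difference = -1.25 − (-3) = 1.75.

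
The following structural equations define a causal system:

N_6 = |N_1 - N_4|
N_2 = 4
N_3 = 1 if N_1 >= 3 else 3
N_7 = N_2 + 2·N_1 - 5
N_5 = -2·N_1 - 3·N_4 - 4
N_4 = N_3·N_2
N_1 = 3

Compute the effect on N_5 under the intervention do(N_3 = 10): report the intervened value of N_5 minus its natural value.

-108

do(N_3=10) replaces the equation N_3 = 1 if N_1 >= 3 else 3 with the constant N_3 = 10.
N_4 = N_3·N_2  [with N_3=10, N_2=4]  = 40
N_5 = -2·N_1 - 3·N_4 - 4  [with N_1=3, N_4=40]  = -130
Without intervention: N_3 = 1 if N_1 >= 3 else 3  [with N_1=3]  = 1; N_4 = N_3·N_2  [with N_3=1, N_2=4]  = 4; N_5 = -2·N_1 - 3·N_4 - 4  [with N_1=3, N_4=4]  = -22.
Change = -130 − (-22) = -108.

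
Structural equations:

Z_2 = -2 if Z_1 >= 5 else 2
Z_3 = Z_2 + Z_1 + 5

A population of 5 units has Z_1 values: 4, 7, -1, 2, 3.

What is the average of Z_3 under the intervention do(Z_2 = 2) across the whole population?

do(Z_2=2) breaks Z_2's dependence on Z_1. With Z_2=2 fixed, Z_3 across the units is 11, 14, 6, 9, 10, mean 10.

10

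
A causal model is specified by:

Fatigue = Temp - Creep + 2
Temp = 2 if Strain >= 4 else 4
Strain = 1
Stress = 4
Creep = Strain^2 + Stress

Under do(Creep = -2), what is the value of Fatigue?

8

Intervening sets Creep = -2 and removes its equation (Creep = Strain^2 + Stress).
Temp = 2 if Strain >= 4 else 4  [with Strain=1]  = 4
Fatigue = Temp - Creep + 2  [with Temp=4, Creep=-2]  = 8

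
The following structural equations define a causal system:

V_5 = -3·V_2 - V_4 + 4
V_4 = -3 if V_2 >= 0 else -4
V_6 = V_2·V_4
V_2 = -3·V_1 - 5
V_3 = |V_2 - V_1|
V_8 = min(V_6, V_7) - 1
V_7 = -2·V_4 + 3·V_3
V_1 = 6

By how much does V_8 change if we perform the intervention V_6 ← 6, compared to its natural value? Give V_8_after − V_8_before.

Intervening sets V_6 = 6 and removes its equation (V_6 = V_2·V_4).
V_2 = -3·V_1 - 5  [with V_1=6]  = -23
V_3 = |V_2 - V_1|  [with V_2=-23, V_1=6]  = 29
V_4 = -3 if V_2 >= 0 else -4  [with V_2=-23]  = -4
V_7 = -2·V_4 + 3·V_3  [with V_4=-4, V_3=29]  = 95
V_8 = min(V_6, V_7) - 1  [with V_6=6, V_7=95]  = 5
Without intervention: V_2 = -3·V_1 - 5  [with V_1=6]  = -23; V_3 = |V_2 - V_1|  [with V_2=-23, V_1=6]  = 29; V_4 = -3 if V_2 >= 0 else -4  [with V_2=-23]  = -4; V_6 = V_2·V_4  [with V_2=-23, V_4=-4]  = 92; V_7 = -2·V_4 + 3·V_3  [with V_4=-4, V_3=29]  = 95; V_8 = min(V_6, V_7) - 1  [with V_6=92, V_7=95]  = 91.
Change = 5 − 91 = -86.

-86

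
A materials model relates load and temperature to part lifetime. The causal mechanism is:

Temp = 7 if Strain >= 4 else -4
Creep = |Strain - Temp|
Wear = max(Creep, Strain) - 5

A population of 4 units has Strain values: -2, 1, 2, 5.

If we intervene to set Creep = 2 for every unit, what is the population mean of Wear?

Every unit gets Creep=2 under the intervention. Wear values become -3, -3, -3, 0; E[Wear|do(Creep=2)] = -2.25.

-2.25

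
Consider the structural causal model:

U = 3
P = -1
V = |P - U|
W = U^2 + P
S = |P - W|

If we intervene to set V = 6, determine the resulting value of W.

The intervention breaks the incoming arrows to V: V = |P - U| no longer applies, and V = 6.
W is not downstream of the intervention, so its value is determined by the original equations.
W = U^2 + P  [with U=3, P=-1]  = 8

8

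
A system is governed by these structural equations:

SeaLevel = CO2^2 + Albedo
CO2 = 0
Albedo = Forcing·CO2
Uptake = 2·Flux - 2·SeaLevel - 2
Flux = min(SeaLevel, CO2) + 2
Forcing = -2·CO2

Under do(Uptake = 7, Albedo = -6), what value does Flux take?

-4

Under do(Uptake = 7, Albedo = -6), each intervened variable's structural equation is replaced by its fixed value.
SeaLevel = CO2^2 + Albedo  [with CO2=0, Albedo=-6]  = -6
Flux = min(SeaLevel, CO2) + 2  [with SeaLevel=-6, CO2=0]  = -4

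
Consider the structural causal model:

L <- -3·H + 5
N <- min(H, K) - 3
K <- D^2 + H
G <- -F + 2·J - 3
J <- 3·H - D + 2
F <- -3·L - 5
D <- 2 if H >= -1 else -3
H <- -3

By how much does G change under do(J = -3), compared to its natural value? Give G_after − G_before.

do(J=-3) replaces the equation J <- 3·H - D + 2 with the constant J = -3.
L = -3·H + 5  [with H=-3]  = 14
F = -3·L - 5  [with L=14]  = -47
G = -F + 2·J - 3  [with F=-47, J=-3]  = 38
Without intervention: D = 2 if H >= -1 else -3  [with H=-3]  = -3; J = 3·H - D + 2  [with H=-3, D=-3]  = -4; L = -3·H + 5  [with H=-3]  = 14; F = -3·L - 5  [with L=14]  = -47; G = -F + 2·J - 3  [with F=-47, J=-4]  = 36.
Change = 38 − 36 = 2.

2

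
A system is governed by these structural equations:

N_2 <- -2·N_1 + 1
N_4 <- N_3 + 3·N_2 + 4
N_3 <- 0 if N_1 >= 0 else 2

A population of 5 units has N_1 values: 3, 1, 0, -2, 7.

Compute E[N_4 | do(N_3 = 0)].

Every unit gets N_3=0 under the intervention. N_4 values become -11, 1, 7, 19, -35; E[N_4|do(N_3=0)] = -3.8.

-3.8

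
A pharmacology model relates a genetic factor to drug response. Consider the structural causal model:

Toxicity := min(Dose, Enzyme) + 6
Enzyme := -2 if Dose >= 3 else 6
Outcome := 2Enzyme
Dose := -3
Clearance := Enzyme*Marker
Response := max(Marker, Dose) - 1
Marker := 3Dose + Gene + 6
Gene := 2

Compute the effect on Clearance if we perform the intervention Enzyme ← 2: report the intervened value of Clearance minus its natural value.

The intervention breaks the incoming arrows to Enzyme: Enzyme := -2 if Dose >= 3 else 6 no longer applies, and Enzyme = 2.
Marker = 3Dose + Gene + 6  [with Dose=-3, Gene=2]  = -1
Clearance = Enzyme*Marker  [with Enzyme=2, Marker=-1]  = -2
Without intervention: Enzyme = -2 if Dose >= 3 else 6  [with Dose=-3]  = 6; Marker = 3Dose + Gene + 6  [with Dose=-3, Gene=2]  = -1; Clearance = Enzyme*Marker  [with Enzyme=6, Marker=-1]  = -6.
Change = -2 − (-6) = 4.

4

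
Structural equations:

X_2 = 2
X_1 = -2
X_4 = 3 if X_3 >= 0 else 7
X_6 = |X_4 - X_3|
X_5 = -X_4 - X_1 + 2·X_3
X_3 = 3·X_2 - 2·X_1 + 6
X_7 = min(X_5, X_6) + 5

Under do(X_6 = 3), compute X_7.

Intervening sets X_6 = 3 and removes its equation (X_6 = |X_4 - X_3|).
X_3 = 3·X_2 - 2·X_1 + 6  [with X_2=2, X_1=-2]  = 16
X_4 = 3 if X_3 >= 0 else 7  [with X_3=16]  = 3
X_5 = -X_4 - X_1 + 2·X_3  [with X_4=3, X_1=-2, X_3=16]  = 31
X_7 = min(X_5, X_6) + 5  [with X_5=31, X_6=3]  = 8

8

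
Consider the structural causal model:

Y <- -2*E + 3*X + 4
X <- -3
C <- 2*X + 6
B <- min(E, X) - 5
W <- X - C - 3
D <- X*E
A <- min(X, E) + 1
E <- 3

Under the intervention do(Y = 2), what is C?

Intervening sets Y = 2 and removes its equation (Y <- -2*E + 3*X + 4).
No directed path runs from Y to C, so C keeps its natural value.
C = 2*X + 6  [with X=-3]  = 0

0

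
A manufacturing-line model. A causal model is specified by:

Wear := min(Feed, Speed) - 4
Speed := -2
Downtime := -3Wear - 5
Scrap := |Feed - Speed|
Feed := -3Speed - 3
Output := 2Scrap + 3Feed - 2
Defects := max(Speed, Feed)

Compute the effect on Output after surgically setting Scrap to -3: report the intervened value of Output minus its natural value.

-16

The intervention breaks the incoming arrows to Scrap: Scrap := |Feed - Speed| no longer applies, and Scrap = -3.
Feed = -3Speed - 3  [with Speed=-2]  = 3
Output = 2Scrap + 3Feed - 2  [with Scrap=-3, Feed=3]  = 1
Without intervention: Feed = -3Speed - 3  [with Speed=-2]  = 3; Scrap = |Feed - Speed|  [with Feed=3, Speed=-2]  = 5; Output = 2Scrap + 3Feed - 2  [with Scrap=5, Feed=3]  = 17.
Change = 1 − 17 = -16.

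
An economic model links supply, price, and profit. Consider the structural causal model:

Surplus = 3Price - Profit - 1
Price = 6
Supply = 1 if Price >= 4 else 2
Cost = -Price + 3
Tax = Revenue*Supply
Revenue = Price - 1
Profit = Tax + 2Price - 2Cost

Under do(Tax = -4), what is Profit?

The intervention breaks the incoming arrows to Tax: Tax = Revenue*Supply no longer applies, and Tax = -4.
Cost = -Price + 3  [with Price=6]  = -3
Profit = Tax + 2Price - 2Cost  [with Tax=-4, Price=6, Cost=-3]  = 14

14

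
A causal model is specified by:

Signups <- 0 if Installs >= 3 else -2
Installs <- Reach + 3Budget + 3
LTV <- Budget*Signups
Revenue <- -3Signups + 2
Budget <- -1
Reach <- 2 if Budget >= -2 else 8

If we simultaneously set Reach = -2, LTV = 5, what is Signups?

The joint intervention fixes Reach = -2, LTV = 5, removing each variable's own equation.
Installs = Reach + 3Budget + 3  [with Reach=-2, Budget=-1]  = -2
Signups = 0 if Installs >= 3 else -2  [with Installs=-2]  = -2

-2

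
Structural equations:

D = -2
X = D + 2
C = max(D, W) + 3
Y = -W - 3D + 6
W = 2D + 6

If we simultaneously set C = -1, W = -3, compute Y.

15

Setting C = -1, W = -3 by intervention discards those variables' equations.
Y = -W - 3D + 6  [with W=-3, D=-2]  = 15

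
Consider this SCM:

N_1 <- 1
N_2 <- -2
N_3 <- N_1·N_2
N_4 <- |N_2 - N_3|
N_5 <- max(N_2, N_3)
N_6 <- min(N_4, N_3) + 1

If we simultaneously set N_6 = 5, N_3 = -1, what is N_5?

Under do(N_6 = 5, N_3 = -1), each intervened variable's structural equation is replaced by its fixed value.
N_5 = max(N_2, N_3)  [with N_2=-2, N_3=-1]  = -1

-1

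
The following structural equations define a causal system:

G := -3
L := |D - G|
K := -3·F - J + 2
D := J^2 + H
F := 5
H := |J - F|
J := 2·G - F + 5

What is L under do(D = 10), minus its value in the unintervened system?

Intervening sets D = 10 and removes its equation (D := J^2 + H).
L = |D - G|  [with D=10, G=-3]  = 13
Without intervention: J = 2·G - F + 5  [with G=-3, F=5]  = -6; H = |J - F|  [with J=-6, F=5]  = 11; D = J^2 + H  [with J=-6, H=11]  = 47; L = |D - G|  [with D=47, G=-3]  = 50.
Change = 13 − 50 = -37.

-37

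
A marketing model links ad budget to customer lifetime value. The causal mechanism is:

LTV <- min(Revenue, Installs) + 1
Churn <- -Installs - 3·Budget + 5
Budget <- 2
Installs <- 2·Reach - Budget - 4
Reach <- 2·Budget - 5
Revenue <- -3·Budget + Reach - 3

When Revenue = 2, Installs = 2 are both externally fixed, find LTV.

The joint intervention fixes Revenue = 2, Installs = 2, removing each variable's own equation.
LTV = min(Revenue, Installs) + 1  [with Revenue=2, Installs=2]  = 3

3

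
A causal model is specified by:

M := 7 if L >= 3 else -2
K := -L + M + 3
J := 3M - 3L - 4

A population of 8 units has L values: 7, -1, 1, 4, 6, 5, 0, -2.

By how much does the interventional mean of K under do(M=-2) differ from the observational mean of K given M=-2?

Under do(M=-2), M's equation is replaced by M=-2 for every unit. Per-unit K: -6, 2, 0, -3, -5, -4, 1, 3. Mean = -1.5.
E[K|M=-2] averages over only the 4 units with M=-2 (L = -1, 1, 0, -2): K = 2, 0, 1, 3, mean 1.5.
Difference = -1.5 − 1.5 = -3.

-3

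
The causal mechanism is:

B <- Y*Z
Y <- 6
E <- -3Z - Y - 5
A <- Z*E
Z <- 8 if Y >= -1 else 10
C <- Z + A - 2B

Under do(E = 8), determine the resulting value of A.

64

do(E=8) replaces the equation E <- -3Z - Y - 5 with the constant E = 8.
Z = 8 if Y >= -1 else 10  [with Y=6]  = 8
A = Z*E  [with Z=8, E=8]  = 64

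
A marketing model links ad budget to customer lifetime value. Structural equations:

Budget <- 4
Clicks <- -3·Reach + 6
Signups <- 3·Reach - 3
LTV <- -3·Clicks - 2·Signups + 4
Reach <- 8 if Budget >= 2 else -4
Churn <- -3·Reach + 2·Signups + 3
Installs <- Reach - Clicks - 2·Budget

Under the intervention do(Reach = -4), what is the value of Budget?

4

Under do(Reach=-4), the mechanism Reach <- 8 if Budget >= 2 else -4 is discarded; Reach is fixed at -4.
Budget is not downstream of the intervention, so its value is determined by the original equations.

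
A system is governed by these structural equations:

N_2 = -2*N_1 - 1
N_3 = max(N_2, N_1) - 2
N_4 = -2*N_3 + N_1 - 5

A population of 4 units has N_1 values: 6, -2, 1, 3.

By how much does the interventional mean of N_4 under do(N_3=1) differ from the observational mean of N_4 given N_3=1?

Under do(N_3=1), N_3's equation is replaced by N_3=1 for every unit. Per-unit N_4: -1, -9, -6, -4. Mean = -5.
E[N_4|N_3=1] averages over only the 2 units with N_3=1 (N_1 = -2, 3): N_4 = -9, -4, mean -6.5.
Difference = -5 − (-6.5) = 1.5.

1.5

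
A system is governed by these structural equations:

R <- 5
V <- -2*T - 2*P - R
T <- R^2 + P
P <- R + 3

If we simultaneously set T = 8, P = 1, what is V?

The joint intervention fixes T = 8, P = 1, removing each variable's own equation.
V = -2*T - 2*P - R  [with T=8, P=1, R=5]  = -23

-23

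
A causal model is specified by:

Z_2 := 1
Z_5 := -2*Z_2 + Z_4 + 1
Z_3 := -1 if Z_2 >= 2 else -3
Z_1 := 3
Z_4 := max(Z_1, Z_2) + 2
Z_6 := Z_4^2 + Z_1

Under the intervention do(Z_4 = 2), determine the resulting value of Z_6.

7

Under do(Z_4=2), the mechanism Z_4 := max(Z_1, Z_2) + 2 is discarded; Z_4 is fixed at 2.
Z_6 = Z_4^2 + Z_1  [with Z_4=2, Z_1=3]  = 7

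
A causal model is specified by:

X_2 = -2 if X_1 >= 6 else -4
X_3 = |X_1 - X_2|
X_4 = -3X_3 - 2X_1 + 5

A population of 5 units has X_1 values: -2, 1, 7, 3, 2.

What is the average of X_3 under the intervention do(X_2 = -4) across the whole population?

6.2

Under do(X_2=-4), X_2's equation is replaced by X_2=-4 for every unit. Per-unit X_3: 2, 5, 11, 7, 6. Mean = 6.2.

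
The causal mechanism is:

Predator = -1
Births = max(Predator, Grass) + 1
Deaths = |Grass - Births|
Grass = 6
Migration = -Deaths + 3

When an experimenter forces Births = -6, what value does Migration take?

do(Births=-6) replaces the equation Births = max(Predator, Grass) + 1 with the constant Births = -6.
Deaths = |Grass - Births|  [with Grass=6, Births=-6]  = 12
Migration = -Deaths + 3  [with Deaths=12]  = -9

-9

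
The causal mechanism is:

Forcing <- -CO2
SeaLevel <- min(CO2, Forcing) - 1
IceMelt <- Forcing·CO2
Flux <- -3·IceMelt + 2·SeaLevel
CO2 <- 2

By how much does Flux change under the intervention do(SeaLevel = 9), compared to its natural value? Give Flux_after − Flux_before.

Intervening sets SeaLevel = 9 and removes its equation (SeaLevel <- min(CO2, Forcing) - 1).
Forcing = -CO2  [with CO2=2]  = -2
IceMelt = Forcing·CO2  [with Forcing=-2, CO2=2]  = -4
Flux = -3·IceMelt + 2·SeaLevel  [with IceMelt=-4, SeaLevel=9]  = 30
Without intervention: Forcing = -CO2  [with CO2=2]  = -2; IceMelt = Forcing·CO2  [with Forcing=-2, CO2=2]  = -4; SeaLevel = min(CO2, Forcing) - 1  [with CO2=2, Forcing=-2]  = -3; Flux = -3·IceMelt + 2·SeaLevel  [with IceMelt=-4, SeaLevel=-3]  = 6.
Change = 30 − 6 = 24.

24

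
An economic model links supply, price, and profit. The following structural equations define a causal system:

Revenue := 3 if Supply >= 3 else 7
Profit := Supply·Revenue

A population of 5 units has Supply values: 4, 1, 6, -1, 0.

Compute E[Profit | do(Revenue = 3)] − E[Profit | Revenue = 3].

Every unit gets Revenue=3 under the intervention. Profit values become 12, 3, 18, -3, 0; E[Profit|do(Revenue=3)] = 6.
E[Profit|Revenue=3] averages over only the 2 units with Revenue=3 (Supply = 4, 6): Profit = 12, 18, mean 15.
Difference = 6 − 15 = -9.

-9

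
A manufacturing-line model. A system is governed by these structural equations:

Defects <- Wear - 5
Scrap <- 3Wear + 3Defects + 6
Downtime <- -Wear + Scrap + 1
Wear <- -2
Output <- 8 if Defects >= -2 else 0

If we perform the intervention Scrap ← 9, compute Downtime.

do(Scrap=9) replaces the equation Scrap <- 3Wear + 3Defects + 6 with the constant Scrap = 9.
Downtime = -Wear + Scrap + 1  [with Wear=-2, Scrap=9]  = 12

12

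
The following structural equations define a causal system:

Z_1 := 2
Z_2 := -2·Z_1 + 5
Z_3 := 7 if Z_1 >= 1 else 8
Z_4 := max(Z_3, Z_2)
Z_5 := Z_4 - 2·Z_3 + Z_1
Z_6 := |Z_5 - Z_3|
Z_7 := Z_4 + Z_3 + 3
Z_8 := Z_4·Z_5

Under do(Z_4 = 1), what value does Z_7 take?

The intervention breaks the incoming arrows to Z_4: Z_4 := max(Z_3, Z_2) no longer applies, and Z_4 = 1.
Z_3 = 7 if Z_1 >= 1 else 8  [with Z_1=2]  = 7
Z_7 = Z_4 + Z_3 + 3  [with Z_4=1, Z_3=7]  = 11

11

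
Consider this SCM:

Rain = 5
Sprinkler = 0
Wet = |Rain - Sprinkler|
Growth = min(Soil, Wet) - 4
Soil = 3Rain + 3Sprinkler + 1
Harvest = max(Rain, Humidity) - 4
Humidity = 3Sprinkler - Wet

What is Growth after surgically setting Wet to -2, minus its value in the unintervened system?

-7

Intervening sets Wet = -2 and removes its equation (Wet = |Rain - Sprinkler|).
Soil = 3Rain + 3Sprinkler + 1  [with Rain=5, Sprinkler=0]  = 16
Growth = min(Soil, Wet) - 4  [with Soil=16, Wet=-2]  = -6
Without intervention: Soil = 3Rain + 3Sprinkler + 1  [with Rain=5, Sprinkler=0]  = 16; Wet = |Rain - Sprinkler|  [with Rain=5, Sprinkler=0]  = 5; Growth = min(Soil, Wet) - 4  [with Soil=16, Wet=5]  = 1.
Change = -6 − 1 = -7.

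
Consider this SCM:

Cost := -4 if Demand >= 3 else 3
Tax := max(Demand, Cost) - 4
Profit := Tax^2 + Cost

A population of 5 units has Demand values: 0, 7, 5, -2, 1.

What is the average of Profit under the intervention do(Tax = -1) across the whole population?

The intervention sets Tax=-1 in all 5 units regardless of Demand. Recomputing Profit per unit gives 4, -3, -3, 4, 4; average 1.2.

1.2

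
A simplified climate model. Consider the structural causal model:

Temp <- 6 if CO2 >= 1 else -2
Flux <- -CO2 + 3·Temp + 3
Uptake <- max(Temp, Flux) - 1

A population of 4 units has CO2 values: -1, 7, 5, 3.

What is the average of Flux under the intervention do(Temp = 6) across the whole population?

17.5

The intervention sets Temp=6 in all 4 units regardless of CO2. Recomputing Flux per unit gives 22, 14, 16, 18; average 17.5.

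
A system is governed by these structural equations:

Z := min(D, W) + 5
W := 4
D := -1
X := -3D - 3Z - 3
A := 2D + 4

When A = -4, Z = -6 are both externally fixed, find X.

Setting A = -4, Z = -6 by intervention discards those variables' equations.
X = -3D - 3Z - 3  [with D=-1, Z=-6]  = 18

18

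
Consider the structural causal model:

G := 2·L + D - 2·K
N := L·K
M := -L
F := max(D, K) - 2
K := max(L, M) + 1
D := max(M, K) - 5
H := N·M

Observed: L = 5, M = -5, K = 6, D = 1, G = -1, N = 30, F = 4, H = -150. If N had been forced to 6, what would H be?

-30

Intervening sets N = 6 and removes its equation (N := L·K).
M = -L  [with L=5]  = -5
H = N·M  [with N=6, M=-5]  = -30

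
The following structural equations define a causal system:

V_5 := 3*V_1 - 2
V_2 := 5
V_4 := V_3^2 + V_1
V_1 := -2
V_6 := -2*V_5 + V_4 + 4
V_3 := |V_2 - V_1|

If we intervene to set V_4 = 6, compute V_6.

Under do(V_4=6), the mechanism V_4 := V_3^2 + V_1 is discarded; V_4 is fixed at 6.
V_5 = 3*V_1 - 2  [with V_1=-2]  = -8
V_6 = -2*V_5 + V_4 + 4  [with V_5=-8, V_4=6]  = 26

26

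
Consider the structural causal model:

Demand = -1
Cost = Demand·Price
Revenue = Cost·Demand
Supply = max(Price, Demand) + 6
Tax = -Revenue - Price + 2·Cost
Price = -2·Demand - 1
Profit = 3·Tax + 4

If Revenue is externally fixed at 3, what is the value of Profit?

Under do(Revenue=3), the mechanism Revenue = Cost·Demand is discarded; Revenue is fixed at 3.
Price = -2·Demand - 1  [with Demand=-1]  = 1
Cost = Demand·Price  [with Demand=-1, Price=1]  = -1
Tax = -Revenue - Price + 2·Cost  [with Revenue=3, Price=1, Cost=-1]  = -6
Profit = 3·Tax + 4  [with Tax=-6]  = -14

-14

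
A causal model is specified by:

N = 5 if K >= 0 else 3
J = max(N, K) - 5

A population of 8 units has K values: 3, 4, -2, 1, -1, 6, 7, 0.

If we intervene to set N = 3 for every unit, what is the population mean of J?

-1

Under do(N=3), N's equation is replaced by N=3 for every unit. Per-unit J: -2, -1, -2, -2, -2, 1, 2, -2. Mean = -1.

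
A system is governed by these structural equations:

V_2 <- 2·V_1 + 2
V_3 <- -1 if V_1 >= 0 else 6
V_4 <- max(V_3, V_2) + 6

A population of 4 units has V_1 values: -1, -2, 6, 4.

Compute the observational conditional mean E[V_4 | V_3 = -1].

E[V_4|V_3=-1] averages over only the 2 units with V_3=-1 (V_1 = 6, 4): V_4 = 20, 16, mean 18.

18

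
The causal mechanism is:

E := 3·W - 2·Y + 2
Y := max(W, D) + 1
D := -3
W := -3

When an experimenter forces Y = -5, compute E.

The intervention breaks the incoming arrows to Y: Y := max(W, D) + 1 no longer applies, and Y = -5.
E = 3·W - 2·Y + 2  [with W=-3, Y=-5]  = 3

3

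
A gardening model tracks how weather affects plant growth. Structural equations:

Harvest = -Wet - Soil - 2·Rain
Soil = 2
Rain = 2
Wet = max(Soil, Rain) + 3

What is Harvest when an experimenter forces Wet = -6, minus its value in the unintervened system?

11

The intervention breaks the incoming arrows to Wet: Wet = max(Soil, Rain) + 3 no longer applies, and Wet = -6.
Harvest = -Wet - Soil - 2·Rain  [with Wet=-6, Soil=2, Rain=2]  = 0
Without intervention: Wet = max(Soil, Rain) + 3  [with Soil=2, Rain=2]  = 5; Harvest = -Wet - Soil - 2·Rain  [with Wet=5, Soil=2, Rain=2]  = -11.
Change = 0 − (-11) = 11.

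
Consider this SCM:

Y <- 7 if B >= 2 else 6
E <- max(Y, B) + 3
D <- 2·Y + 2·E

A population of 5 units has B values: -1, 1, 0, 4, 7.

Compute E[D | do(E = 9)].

Under do(E=9), E's equation is replaced by E=9 for every unit. Per-unit D: 30, 30, 30, 32, 32. Mean = 30.8.

30.8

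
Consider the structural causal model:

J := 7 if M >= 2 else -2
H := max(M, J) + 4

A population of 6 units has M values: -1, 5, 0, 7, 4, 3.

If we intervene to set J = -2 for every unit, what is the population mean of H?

7

Every unit gets J=-2 under the intervention. H values become 3, 9, 4, 11, 8, 7; E[H|do(J=-2)] = 7.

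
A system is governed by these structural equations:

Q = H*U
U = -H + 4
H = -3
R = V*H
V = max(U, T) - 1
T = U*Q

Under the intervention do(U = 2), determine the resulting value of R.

Under do(U=2), the mechanism U = -H + 4 is discarded; U is fixed at 2.
Q = H*U  [with H=-3, U=2]  = -6
T = U*Q  [with U=2, Q=-6]  = -12
V = max(U, T) - 1  [with U=2, T=-12]  = 1
R = V*H  [with V=1, H=-3]  = -3

-3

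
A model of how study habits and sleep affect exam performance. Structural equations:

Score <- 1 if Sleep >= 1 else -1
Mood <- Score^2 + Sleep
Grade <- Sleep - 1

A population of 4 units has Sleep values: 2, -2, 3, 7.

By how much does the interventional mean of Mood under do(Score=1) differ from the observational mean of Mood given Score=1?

-1.5

The intervention sets Score=1 in all 4 units regardless of Sleep. Recomputing Mood per unit gives 3, -1, 4, 8; average 3.5.
Observing Score=1 restricts to units where Score's equation naturally yields 1: Sleep ∈ {2, 3, 7}. In that subpopulation Mood = 3, 4, 8, mean 5.
Difference = 3.5 − 5 = -1.5.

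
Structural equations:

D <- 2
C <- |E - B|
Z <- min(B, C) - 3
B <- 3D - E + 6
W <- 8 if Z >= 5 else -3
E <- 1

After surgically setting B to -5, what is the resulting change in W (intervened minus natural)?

-11

The intervention breaks the incoming arrows to B: B <- 3D - E + 6 no longer applies, and B = -5.
C = |E - B|  [with E=1, B=-5]  = 6
Z = min(B, C) - 3  [with B=-5, C=6]  = -8
W = 8 if Z >= 5 else -3  [with Z=-8]  = -3
Without intervention: B = 3D - E + 6  [with D=2, E=1]  = 11; C = |E - B|  [with E=1, B=11]  = 10; Z = min(B, C) - 3  [with B=11, C=10]  = 7; W = 8 if Z >= 5 else -3  [with Z=7]  = 8.
Change = -3 − 8 = -11.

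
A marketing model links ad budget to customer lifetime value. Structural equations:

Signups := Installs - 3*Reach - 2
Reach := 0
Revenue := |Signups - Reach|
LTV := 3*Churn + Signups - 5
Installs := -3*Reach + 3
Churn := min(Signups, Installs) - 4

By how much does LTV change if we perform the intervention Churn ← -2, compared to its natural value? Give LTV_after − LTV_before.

3

Under do(Churn=-2), the mechanism Churn := min(Signups, Installs) - 4 is discarded; Churn is fixed at -2.
Installs = -3*Reach + 3  [with Reach=0]  = 3
Signups = Installs - 3*Reach - 2  [with Installs=3, Reach=0]  = 1
LTV = 3*Churn + Signups - 5  [with Churn=-2, Signups=1]  = -10
Without intervention: Installs = -3*Reach + 3  [with Reach=0]  = 3; Signups = Installs - 3*Reach - 2  [with Installs=3, Reach=0]  = 1; Churn = min(Signups, Installs) - 4  [with Signups=1, Installs=3]  = -3; LTV = 3*Churn + Signups - 5  [with Churn=-3, Signups=1]  = -13.
Change = -10 − (-13) = 3.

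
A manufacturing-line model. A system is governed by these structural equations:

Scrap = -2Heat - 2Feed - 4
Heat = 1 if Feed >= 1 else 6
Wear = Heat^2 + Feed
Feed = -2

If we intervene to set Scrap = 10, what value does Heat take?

6

The intervention breaks the incoming arrows to Scrap: Scrap = -2Heat - 2Feed - 4 no longer applies, and Scrap = 10.
Since Heat is not a descendant of the intervened variable, it is unaffected.
Heat = 1 if Feed >= 1 else 6  [with Feed=-2]  = 6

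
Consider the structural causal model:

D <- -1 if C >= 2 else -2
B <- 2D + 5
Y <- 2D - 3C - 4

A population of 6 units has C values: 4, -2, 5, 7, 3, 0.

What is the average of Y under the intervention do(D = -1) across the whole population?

-14.5

Under do(D=-1), D's equation is replaced by D=-1 for every unit. Per-unit Y: -18, 0, -21, -27, -15, -6. Mean = -14.5.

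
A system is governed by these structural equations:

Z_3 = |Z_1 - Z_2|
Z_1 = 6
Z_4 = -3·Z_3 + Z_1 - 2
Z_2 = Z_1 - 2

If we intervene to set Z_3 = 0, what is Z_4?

4

The intervention breaks the incoming arrows to Z_3: Z_3 = |Z_1 - Z_2| no longer applies, and Z_3 = 0.
Z_4 = -3·Z_3 + Z_1 - 2  [with Z_3=0, Z_1=6]  = 4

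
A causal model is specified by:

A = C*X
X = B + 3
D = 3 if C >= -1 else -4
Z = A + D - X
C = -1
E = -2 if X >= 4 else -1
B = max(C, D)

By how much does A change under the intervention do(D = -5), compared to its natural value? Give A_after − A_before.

do(D=-5) replaces the equation D = 3 if C >= -1 else -4 with the constant D = -5.
B = max(C, D)  [with C=-1, D=-5]  = -1
X = B + 3  [with B=-1]  = 2
A = C*X  [with C=-1, X=2]  = -2
Without intervention: D = 3 if C >= -1 else -4  [with C=-1]  = 3; B = max(C, D)  [with C=-1, D=3]  = 3; X = B + 3  [with B=3]  = 6; A = C*X  [with C=-1, X=6]  = -6.
Change = -2 − (-6) = 4.

4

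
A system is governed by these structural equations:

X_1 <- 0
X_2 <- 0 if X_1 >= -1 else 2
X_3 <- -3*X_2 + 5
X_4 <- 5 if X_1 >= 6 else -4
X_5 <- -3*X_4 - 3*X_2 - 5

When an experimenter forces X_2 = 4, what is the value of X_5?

do(X_2=4) replaces the equation X_2 <- 0 if X_1 >= -1 else 2 with the constant X_2 = 4.
X_4 = 5 if X_1 >= 6 else -4  [with X_1=0]  = -4
X_5 = -3*X_4 - 3*X_2 - 5  [with X_4=-4, X_2=4]  = -5

-5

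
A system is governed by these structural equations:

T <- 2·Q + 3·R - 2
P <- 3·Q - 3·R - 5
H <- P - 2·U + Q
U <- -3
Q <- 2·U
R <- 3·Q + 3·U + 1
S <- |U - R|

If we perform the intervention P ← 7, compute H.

Under do(P=7), the mechanism P <- 3·Q - 3·R - 5 is discarded; P is fixed at 7.
Q = 2·U  [with U=-3]  = -6
H = P - 2·U + Q  [with P=7, U=-3, Q=-6]  = 7

7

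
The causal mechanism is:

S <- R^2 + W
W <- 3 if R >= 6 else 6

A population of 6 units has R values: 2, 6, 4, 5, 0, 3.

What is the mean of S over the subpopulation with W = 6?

Observing W=6 restricts to units where W's equation naturally yields 6: R ∈ {2, 4, 5, 0, 3}. In that subpopulation S = 10, 22, 31, 6, 15, mean 16.8.

16.8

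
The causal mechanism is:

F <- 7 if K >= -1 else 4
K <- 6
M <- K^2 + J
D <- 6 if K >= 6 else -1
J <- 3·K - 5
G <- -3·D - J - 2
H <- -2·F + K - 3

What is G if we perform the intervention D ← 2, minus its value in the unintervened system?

Under do(D=2), the mechanism D <- 6 if K >= 6 else -1 is discarded; D is fixed at 2.
J = 3·K - 5  [with K=6]  = 13
G = -3·D - J - 2  [with D=2, J=13]  = -21
Without intervention: D = 6 if K >= 6 else -1  [with K=6]  = 6; J = 3·K - 5  [with K=6]  = 13; G = -3·D - J - 2  [with D=6, J=13]  = -33.
Change = -21 − (-33) = 12.

12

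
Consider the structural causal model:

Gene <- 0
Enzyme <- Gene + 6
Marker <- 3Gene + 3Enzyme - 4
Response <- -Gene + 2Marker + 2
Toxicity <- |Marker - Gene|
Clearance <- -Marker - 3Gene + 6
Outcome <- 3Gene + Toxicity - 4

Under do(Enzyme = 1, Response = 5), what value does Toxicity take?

1

Setting Enzyme = 1, Response = 5 by intervention discards those variables' equations.
Marker = 3Gene + 3Enzyme - 4  [with Gene=0, Enzyme=1]  = -1
Toxicity = |Marker - Gene|  [with Marker=-1, Gene=0]  = 1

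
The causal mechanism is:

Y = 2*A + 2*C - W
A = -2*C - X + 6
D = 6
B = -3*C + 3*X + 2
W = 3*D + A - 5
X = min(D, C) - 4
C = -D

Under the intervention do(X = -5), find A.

23

The intervention breaks the incoming arrows to X: X = min(D, C) - 4 no longer applies, and X = -5.
C = -D  [with D=6]  = -6
A = -2*C - X + 6  [with C=-6, X=-5]  = 23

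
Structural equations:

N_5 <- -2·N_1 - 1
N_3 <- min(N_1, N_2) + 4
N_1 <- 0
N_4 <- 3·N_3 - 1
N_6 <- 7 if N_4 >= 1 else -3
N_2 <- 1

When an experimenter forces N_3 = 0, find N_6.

-3

The intervention breaks the incoming arrows to N_3: N_3 <- min(N_1, N_2) + 4 no longer applies, and N_3 = 0.
N_4 = 3·N_3 - 1  [with N_3=0]  = -1
N_6 = 7 if N_4 >= 1 else -3  [with N_4=-1]  = -3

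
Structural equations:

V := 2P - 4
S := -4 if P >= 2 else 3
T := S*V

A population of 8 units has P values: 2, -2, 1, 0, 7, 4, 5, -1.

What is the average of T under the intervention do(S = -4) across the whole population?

The intervention sets S=-4 in all 8 units regardless of P. Recomputing T per unit gives 0, 32, 8, 16, -40, -16, -24, 24; average 0.

0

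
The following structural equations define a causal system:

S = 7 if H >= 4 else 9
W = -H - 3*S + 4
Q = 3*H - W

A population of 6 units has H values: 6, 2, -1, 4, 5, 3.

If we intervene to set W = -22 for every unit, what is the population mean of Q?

Under do(W=-22), W's equation is replaced by W=-22 for every unit. Per-unit Q: 40, 28, 19, 34, 37, 31. Mean = 31.5.

31.5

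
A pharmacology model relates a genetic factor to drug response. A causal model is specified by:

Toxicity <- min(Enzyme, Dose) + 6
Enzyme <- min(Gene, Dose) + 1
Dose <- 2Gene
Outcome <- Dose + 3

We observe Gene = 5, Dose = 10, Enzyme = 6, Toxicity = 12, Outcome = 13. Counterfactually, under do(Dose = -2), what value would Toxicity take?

Under do(Dose=-2), the mechanism Dose <- 2Gene is discarded; Dose is fixed at -2.
Enzyme = min(Gene, Dose) + 1  [with Gene=5, Dose=-2]  = -1
Toxicity = min(Enzyme, Dose) + 6  [with Enzyme=-1, Dose=-2]  = 4

4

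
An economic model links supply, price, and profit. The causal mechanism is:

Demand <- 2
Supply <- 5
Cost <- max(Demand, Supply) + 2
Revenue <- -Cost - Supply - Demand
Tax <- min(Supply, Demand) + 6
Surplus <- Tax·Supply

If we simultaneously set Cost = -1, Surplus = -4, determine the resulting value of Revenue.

-6

Setting Cost = -1, Surplus = -4 by intervention discards those variables' equations.
Revenue = -Cost - Supply - Demand  [with Cost=-1, Supply=5, Demand=2]  = -6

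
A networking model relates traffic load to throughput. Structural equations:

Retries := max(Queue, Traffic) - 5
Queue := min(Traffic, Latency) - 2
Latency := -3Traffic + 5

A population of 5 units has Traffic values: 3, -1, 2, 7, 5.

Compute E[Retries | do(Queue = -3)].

Every unit gets Queue=-3 under the intervention. Retries values become -2, -6, -3, 2, 0; E[Retries|do(Queue=-3)] = -1.8.

-1.8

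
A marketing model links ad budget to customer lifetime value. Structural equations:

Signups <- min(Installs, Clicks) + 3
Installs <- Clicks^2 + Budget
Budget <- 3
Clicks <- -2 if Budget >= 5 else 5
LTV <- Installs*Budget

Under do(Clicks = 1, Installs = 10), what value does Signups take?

Setting Clicks = 1, Installs = 10 by intervention discards those variables' equations.
Signups = min(Installs, Clicks) + 3  [with Installs=10, Clicks=1]  = 4

4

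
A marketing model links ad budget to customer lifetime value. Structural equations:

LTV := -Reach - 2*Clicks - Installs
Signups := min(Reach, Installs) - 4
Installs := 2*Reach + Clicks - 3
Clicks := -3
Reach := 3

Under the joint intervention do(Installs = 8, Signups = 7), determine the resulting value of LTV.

-5

Setting Installs = 8, Signups = 7 by intervention discards those variables' equations.
LTV = -Reach - 2*Clicks - Installs  [with Reach=3, Clicks=-3, Installs=8]  = -5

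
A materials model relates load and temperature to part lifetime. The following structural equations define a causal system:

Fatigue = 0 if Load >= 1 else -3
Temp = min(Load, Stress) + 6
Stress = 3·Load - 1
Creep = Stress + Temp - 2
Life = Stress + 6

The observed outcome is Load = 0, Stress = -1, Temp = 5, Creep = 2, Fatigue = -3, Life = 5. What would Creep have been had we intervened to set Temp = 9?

6

The intervention breaks the incoming arrows to Temp: Temp = min(Load, Stress) + 6 no longer applies, and Temp = 9.
Stress = 3·Load - 1  [with Load=0]  = -1
Creep = Stress + Temp - 2  [with Stress=-1, Temp=9]  = 6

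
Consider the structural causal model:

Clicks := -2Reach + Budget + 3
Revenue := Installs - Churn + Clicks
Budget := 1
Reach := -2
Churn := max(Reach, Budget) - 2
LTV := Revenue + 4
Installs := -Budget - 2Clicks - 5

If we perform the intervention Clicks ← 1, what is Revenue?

-6

The intervention breaks the incoming arrows to Clicks: Clicks := -2Reach + Budget + 3 no longer applies, and Clicks = 1.
Installs = -Budget - 2Clicks - 5  [with Budget=1, Clicks=1]  = -8
Churn = max(Reach, Budget) - 2  [with Reach=-2, Budget=1]  = -1
Revenue = Installs - Churn + Clicks  [with Installs=-8, Churn=-1, Clicks=1]  = -6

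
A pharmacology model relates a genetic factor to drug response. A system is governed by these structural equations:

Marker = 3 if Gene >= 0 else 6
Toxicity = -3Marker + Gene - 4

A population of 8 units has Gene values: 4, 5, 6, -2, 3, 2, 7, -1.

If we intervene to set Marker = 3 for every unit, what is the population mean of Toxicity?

The intervention sets Marker=3 in all 8 units regardless of Gene. Recomputing Toxicity per unit gives -9, -8, -7, -15, -10, -11, -6, -14; average -10.

-10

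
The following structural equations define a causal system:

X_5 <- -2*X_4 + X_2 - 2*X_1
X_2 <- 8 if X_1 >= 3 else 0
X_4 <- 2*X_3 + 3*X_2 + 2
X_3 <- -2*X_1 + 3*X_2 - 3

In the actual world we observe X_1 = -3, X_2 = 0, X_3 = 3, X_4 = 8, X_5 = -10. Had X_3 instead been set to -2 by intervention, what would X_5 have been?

do(X_3=-2) replaces the equation X_3 <- -2*X_1 + 3*X_2 - 3 with the constant X_3 = -2.
X_2 = 8 if X_1 >= 3 else 0  [with X_1=-3]  = 0
X_4 = 2*X_3 + 3*X_2 + 2  [with X_3=-2, X_2=0]  = -2
X_5 = -2*X_4 + X_2 - 2*X_1  [with X_4=-2, X_2=0, X_1=-3]  = 10

10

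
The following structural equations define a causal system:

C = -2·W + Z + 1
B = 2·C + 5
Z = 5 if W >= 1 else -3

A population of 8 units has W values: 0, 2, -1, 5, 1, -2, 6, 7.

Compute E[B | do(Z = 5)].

8

Under do(Z=5), Z's equation is replaced by Z=5 for every unit. Per-unit B: 17, 9, 21, -3, 13, 25, -7, -11. Mean = 8.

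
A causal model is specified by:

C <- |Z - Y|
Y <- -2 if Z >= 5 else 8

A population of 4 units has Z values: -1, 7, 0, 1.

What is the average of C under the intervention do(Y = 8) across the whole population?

The intervention sets Y=8 in all 4 units regardless of Z. Recomputing C per unit gives 9, 1, 8, 7; average 6.25.

6.25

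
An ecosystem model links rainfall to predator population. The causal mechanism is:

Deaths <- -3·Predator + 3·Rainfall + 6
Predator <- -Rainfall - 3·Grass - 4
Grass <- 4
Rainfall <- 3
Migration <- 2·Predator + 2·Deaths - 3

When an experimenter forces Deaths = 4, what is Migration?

Intervening sets Deaths = 4 and removes its equation (Deaths <- -3·Predator + 3·Rainfall + 6).
Predator = -Rainfall - 3·Grass - 4  [with Rainfall=3, Grass=4]  = -19
Migration = 2·Predator + 2·Deaths - 3  [with Predator=-19, Deaths=4]  = -33

-33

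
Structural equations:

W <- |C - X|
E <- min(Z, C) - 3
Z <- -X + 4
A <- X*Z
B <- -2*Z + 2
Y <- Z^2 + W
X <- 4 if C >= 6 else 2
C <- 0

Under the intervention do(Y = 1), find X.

2

Under do(Y=1), the mechanism Y <- Z^2 + W is discarded; Y is fixed at 1.
No directed path runs from Y to X, so X keeps its natural value.
X = 4 if C >= 6 else 2  [with C=0]  = 2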